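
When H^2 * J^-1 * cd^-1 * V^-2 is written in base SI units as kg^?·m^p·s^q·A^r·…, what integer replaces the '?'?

-1

H = kg·m²·s⁻²·A⁻².
So H² = kg²·m⁴·s⁻⁴·A⁻⁴.
J = kg·m²·s⁻².
So J⁻¹ = kg⁻¹·m⁻²·s².
V = kg·m²·s⁻³·A⁻¹.
So V⁻² = kg⁻²·m⁻⁴·s⁶·A².
Combining: H²·J⁻¹·cd⁻¹·V⁻² = (kg²·m⁴·s⁻⁴·A⁻⁴) · (kg⁻¹·m⁻²·s²) · cd⁻¹ · (kg⁻²·m⁻⁴·s⁶·A²) = kg⁻¹·m⁻²·s⁴·A⁻²·cd⁻¹.
The exponent of kg is -1.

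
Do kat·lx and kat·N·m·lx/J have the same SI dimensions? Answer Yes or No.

Yes

Left side:
  kat = mol/s = s⁻¹·mol (catalytic activity).
  lx = lm/m² (illuminance = luminous flux per area),
      = m⁻²·cd.
  Combining: kat·lx = (s⁻¹·mol) · (m⁻²·cd) = m⁻²·s⁻¹·mol·cd.
Right side:
  kat = mol/s = s⁻¹·mol (catalytic activity).
  N = kg·m/s² = kg·m·s⁻² (force = mass × acceleration).
  lx = lm/m² (illuminance = luminous flux per area),
      = m⁻²·cd.
  J = N·m (work = force × distance),
      = kg·m²·s⁻².
  So J⁻¹ = kg⁻¹·m⁻²·s².
  Combining: kat·N·m·lx·J⁻¹ = (s⁻¹·mol) · (kg·m·s⁻²) · m · (m⁻²·cd) · (kg⁻¹·m⁻²·s²) = m⁻²·s⁻¹·mol·cd.
Both reduce to m⁻²·s⁻¹·mol·cd.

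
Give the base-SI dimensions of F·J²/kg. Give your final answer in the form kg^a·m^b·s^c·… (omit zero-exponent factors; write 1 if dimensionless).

F = C/V (capacitance = charge per voltage),
    = A·s/(kg·m²·s⁻³·A⁻¹) (substituting C and V),
    = kg⁻¹·m⁻²·s⁴·A².
J = N·m (work = force × distance),
    = kg·m²·s⁻².
So J² = kg²·m⁴·s⁻⁴.
Combining: F·kg⁻¹·J² = (kg⁻¹·m⁻²·s⁴·A²) · kg⁻¹ · (kg²·m⁴·s⁻⁴) = m²·A².

m²·A²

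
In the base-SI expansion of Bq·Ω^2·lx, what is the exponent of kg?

Bq = 1/s = s⁻¹ (activity is decays per second).
Ω = V/A (resistance = voltage per current),
    = kg·m²·s⁻³·A⁻².
So Ω² = kg²·m⁴·s⁻⁶·A⁻⁴.
lx = lm/m² (illuminance = luminous flux per area),
    = m⁻²·cd.
Combining: Bq·Ω²·lx = s⁻¹ · (kg²·m⁴·s⁻⁶·A⁻⁴) · (m⁻²·cd) = kg²·m²·s⁻⁷·A⁻⁴·cd.
The exponent of kg is 2.

2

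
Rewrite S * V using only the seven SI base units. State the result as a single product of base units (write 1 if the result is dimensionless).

A

S = kg⁻¹·m⁻²·s³·A².
V = kg·m²·s⁻³·A⁻¹.
Combining: S·V = (kg⁻¹·m⁻²·s³·A²) · (kg·m²·s⁻³·A⁻¹) = A.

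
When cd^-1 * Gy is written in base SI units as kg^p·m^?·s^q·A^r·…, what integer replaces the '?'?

Gy = m²·s⁻².
Combining: cd⁻¹·Gy = cd⁻¹ · (m²·s⁻²) = m²·s⁻²·cd⁻¹.
The exponent of m is 2.

2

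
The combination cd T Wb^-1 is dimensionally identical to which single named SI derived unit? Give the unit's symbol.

T = Wb/m² (flux density = flux per area),
    = kg·s⁻²·A⁻¹.
Wb = V·s (flux: a volt is a weber per second),
    = kg·m²·s⁻²·A⁻¹.
So Wb⁻¹ = kg⁻¹·m⁻²·s²·A.
Combining: cd·T·Wb⁻¹ = cd · (kg·s⁻²·A⁻¹) · (kg⁻¹·m⁻²·s²·A) = m⁻²·cd.
m⁻²·cd is the base-SI form of the lux.

lx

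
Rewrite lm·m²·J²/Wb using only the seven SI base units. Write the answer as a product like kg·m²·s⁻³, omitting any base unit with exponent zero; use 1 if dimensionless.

lm = cd.
J = kg·m²·s⁻².
So J² = kg²·m⁴·s⁻⁴.
Wb = kg·m²·s⁻²·A⁻¹.
So Wb⁻¹ = kg⁻¹·m⁻²·s²·A.
Combining: lm·m²·J²·Wb⁻¹ = cd · m² · (kg²·m⁴·s⁻⁴) · (kg⁻¹·m⁻²·s²·A) = kg·m⁴·s⁻²·A·cd.

kg·m⁴·s⁻²·A·cd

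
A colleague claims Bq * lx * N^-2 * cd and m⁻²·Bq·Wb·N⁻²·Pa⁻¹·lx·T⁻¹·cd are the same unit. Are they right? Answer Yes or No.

Left side:
  Bq = s⁻¹.
  lx = m⁻²·cd.
  N = kg·m·s⁻².
  So N⁻² = kg⁻²·m⁻²·s⁴.
  Combining: Bq·lx·N⁻²·cd = s⁻¹ · (m⁻²·cd) · (kg⁻²·m⁻²·s⁴) · cd = kg⁻²·m⁻⁴·s³·cd².
Right side:
  Bq = 1/s = s⁻¹ (activity is decays per second).
  Wb = V·s (flux: a volt is a weber per second),
      = kg·m²·s⁻²·A⁻¹.
  N = kg·m/s² = kg·m·s⁻² (force = mass × acceleration).
  So N⁻² = kg⁻²·m⁻²·s⁴.
  Pa = N/m² (pressure = force per area),
      = kg·m⁻¹·s⁻².
  So Pa⁻¹ = kg⁻¹·m·s².
  lx = lm/m² (illuminance = luminous flux per area),
      = m⁻²·cd.
  T = Wb/m² (flux density = flux per area),
      = kg·s⁻²·A⁻¹.
  So T⁻¹ = kg⁻¹·s²·A.
  Combining: m⁻²·Bq·Wb·N⁻²·Pa⁻¹·lx·T⁻¹·cd = m⁻² · s⁻¹ · (kg·m²·s⁻²·A⁻¹) · (kg⁻²·m⁻²·s⁴) · (kg⁻¹·m·s²) · (m⁻²·cd) · (kg⁻¹·s²·A) · cd = kg⁻³·m⁻³·s⁵·cd².
Left is kg⁻²·m⁻⁴·s³·cd²; right is kg⁻³·m⁻³·s⁵·cd² — different.

No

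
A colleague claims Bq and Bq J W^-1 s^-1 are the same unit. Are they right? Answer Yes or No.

Yes

Left side:
  Bq = s⁻¹.
Right side:
  Bq = 1/s = s⁻¹ (activity is decays per second).
  J = N·m (work = force × distance),
      = kg·m²·s⁻².
  W = J/s (power = energy per time),
      = kg·m²·s⁻³.
  So W⁻¹ = kg⁻¹·m⁻²·s³.
  Combining: Bq·J·W⁻¹·s⁻¹ = s⁻¹ · (kg·m²·s⁻²) · (kg⁻¹·m⁻²·s³) · s⁻¹ = s⁻¹.
Both reduce to s⁻¹.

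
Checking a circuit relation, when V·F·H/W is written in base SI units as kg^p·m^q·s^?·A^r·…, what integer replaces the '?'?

V = W/A (potential = power per current),
    = kg·m²·s⁻³·A⁻¹.
F = C/V (capacitance = charge per voltage),
    = A·s/(kg·m²·s⁻³·A⁻¹) (substituting C and V),
    = kg⁻¹·m⁻²·s⁴·A².
H = Wb/A (inductance = flux per current),
    = kg·m²·s⁻²·A⁻².
W = J/s (power = energy per time),
    = kg·m²·s⁻³.
So W⁻¹ = kg⁻¹·m⁻²·s³.
Combining: V·F·H·W⁻¹ = (kg·m²·s⁻³·A⁻¹) · (kg⁻¹·m⁻²·s⁴·A²) · (kg·m²·s⁻²·A⁻²) · (kg⁻¹·m⁻²·s³) = s²·A⁻¹.
The exponent of s is 2.

2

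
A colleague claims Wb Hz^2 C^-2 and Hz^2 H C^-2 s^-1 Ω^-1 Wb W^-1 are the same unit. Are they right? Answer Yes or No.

No

Left side:
  Wb = kg·m²·s⁻²·A⁻¹.
  Hz = s⁻¹.
  So Hz² = s⁻².
  C = s·A.
  So C⁻² = s⁻²·A⁻².
  Combining: Wb·Hz²·C⁻² = (kg·m²·s⁻²·A⁻¹) · s⁻² · (s⁻²·A⁻²) = kg·m²·s⁻⁶·A⁻³.
Right side:
  Hz = 1/s = s⁻¹ (frequency is cycles per second).
  So Hz² = s⁻².
  H = Wb/A (inductance = flux per current),
      = kg·m²·s⁻²·A⁻².
  C = A·s = s·A (charge = current × time).
  So C⁻² = s⁻²·A⁻².
  Ω = V/A (resistance = voltage per current),
      = kg·m²·s⁻³·A⁻².
  So Ω⁻¹ = kg⁻¹·m⁻²·s³·A².
  Wb = V·s (flux: a volt is a weber per second),
      = kg·m²·s⁻²·A⁻¹.
  W = J/s (power = energy per time),
      = kg·m²·s⁻³.
  So W⁻¹ = kg⁻¹·m⁻²·s³.
  Combining: Hz²·H·C⁻²·s⁻¹·Ω⁻¹·Wb·W⁻¹ = s⁻² · (kg·m²·s⁻²·A⁻²) · (s⁻²·A⁻²) · s⁻¹ · (kg⁻¹·m⁻²·s³·A²) · (kg·m²·s⁻²·A⁻¹) · (kg⁻¹·m⁻²·s³) = s⁻³·A⁻³.
Left is kg·m²·s⁻⁶·A⁻³; right is s⁻³·A⁻³ — different.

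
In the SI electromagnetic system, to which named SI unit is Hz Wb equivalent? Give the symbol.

Hz = s⁻¹.
Wb = kg·m²·s⁻²·A⁻¹.
Combining: Hz·Wb = s⁻¹ · (kg·m²·s⁻²·A⁻¹) = kg·m²·s⁻³·A⁻¹.
kg·m²·s⁻³·A⁻¹ is the base-SI form of the volt.

V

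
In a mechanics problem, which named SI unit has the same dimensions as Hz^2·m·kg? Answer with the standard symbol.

N

Hz = s⁻¹.
So Hz² = s⁻².
Combining: Hz²·m·kg = s⁻² · m · kg = kg·m·s⁻².
kg·m·s⁻² is the base-SI form of the newton.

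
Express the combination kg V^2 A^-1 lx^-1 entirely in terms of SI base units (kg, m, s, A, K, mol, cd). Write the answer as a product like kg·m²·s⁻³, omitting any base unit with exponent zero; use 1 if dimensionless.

V = W/A (potential = power per current),
    = kg·m²·s⁻³·A⁻¹.
So V² = kg²·m⁴·s⁻⁶·A⁻².
lx = lm/m² (illuminance = luminous flux per area),
    = m⁻²·cd.
So lx⁻¹ = m²·cd⁻¹.
Combining: kg·V²·A⁻¹·lx⁻¹ = kg · (kg²·m⁴·s⁻⁶·A⁻²) · A⁻¹ · (m²·cd⁻¹) = kg³·m⁶·s⁻⁶·A⁻³·cd⁻¹.

kg³·m⁶·s⁻⁶·A⁻³·cd⁻¹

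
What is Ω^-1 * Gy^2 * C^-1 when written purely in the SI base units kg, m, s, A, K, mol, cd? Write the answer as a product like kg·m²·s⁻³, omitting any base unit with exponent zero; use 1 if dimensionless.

kg⁻¹·m²·s⁻²·A

Ω = kg·m²·s⁻³·A⁻².
So Ω⁻¹ = kg⁻¹·m⁻²·s³·A².
Gy = m²·s⁻².
So Gy² = m⁴·s⁻⁴.
C = s·A.
So C⁻¹ = s⁻¹·A⁻¹.
Combining: Ω⁻¹·Gy²·C⁻¹ = (kg⁻¹·m⁻²·s³·A²) · (m⁴·s⁻⁴) · (s⁻¹·A⁻¹) = kg⁻¹·m²·s⁻²·A.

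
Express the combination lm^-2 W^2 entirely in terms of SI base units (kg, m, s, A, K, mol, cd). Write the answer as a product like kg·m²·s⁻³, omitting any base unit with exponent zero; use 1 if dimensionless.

kg²·m⁴·s⁻⁶·cd⁻²

lm = cd.
So lm⁻² = cd⁻².
W = kg·m²·s⁻³.
So W² = kg²·m⁴·s⁻⁶.
Combining: lm⁻²·W² = cd⁻² · (kg²·m⁴·s⁻⁶) = kg²·m⁴·s⁻⁶·cd⁻².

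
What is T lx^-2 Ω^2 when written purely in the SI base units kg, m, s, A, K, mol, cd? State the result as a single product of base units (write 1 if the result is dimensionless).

T = Wb/m² (flux density = flux per area),
    = kg·s⁻²·A⁻¹.
lx = lm/m² (illuminance = luminous flux per area),
    = m⁻²·cd.
So lx⁻² = m⁴·cd⁻².
Ω = V/A (resistance = voltage per current),
    = kg·m²·s⁻³·A⁻².
So Ω² = kg²·m⁴·s⁻⁶·A⁻⁴.
Combining: T·lx⁻²·Ω² = (kg·s⁻²·A⁻¹) · (m⁴·cd⁻²) · (kg²·m⁴·s⁻⁶·A⁻⁴) = kg³·m⁸·s⁻⁸·A⁻⁵·cd⁻².

kg³·m⁸·s⁻⁸·A⁻⁵·cd⁻²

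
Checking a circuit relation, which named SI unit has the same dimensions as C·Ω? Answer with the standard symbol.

C = s·A.
Ω = kg·m²·s⁻³·A⁻².
Combining: C·Ω = (s·A) · (kg·m²·s⁻³·A⁻²) = kg·m²·s⁻²·A⁻¹.
kg·m²·s⁻²·A⁻¹ is the base-SI form of the weber.

Wb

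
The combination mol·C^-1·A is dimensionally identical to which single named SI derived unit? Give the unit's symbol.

C = A·s = s·A (charge = current × time).
So C⁻¹ = s⁻¹·A⁻¹.
Combining: mol·C⁻¹·A = mol · (s⁻¹·A⁻¹) · A = s⁻¹·mol.
s⁻¹·mol is the base-SI form of the katal.

kat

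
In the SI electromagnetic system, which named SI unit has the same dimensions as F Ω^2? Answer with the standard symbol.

H

F = kg⁻¹·m⁻²·s⁴·A².
Ω = kg·m²·s⁻³·A⁻².
So Ω² = kg²·m⁴·s⁻⁶·A⁻⁴.
Combining: F·Ω² = (kg⁻¹·m⁻²·s⁴·A²) · (kg²·m⁴·s⁻⁶·A⁻⁴) = kg·m²·s⁻²·A⁻².
kg·m²·s⁻²·A⁻² is the base-SI form of the henry.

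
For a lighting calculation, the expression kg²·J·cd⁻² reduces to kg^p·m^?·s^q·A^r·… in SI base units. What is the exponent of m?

J = N·m (work = force × distance),
    = kg·m²·s⁻².
Combining: kg²·J·cd⁻² = kg² · (kg·m²·s⁻²) · cd⁻² = kg³·m²·s⁻²·cd⁻².
The exponent of m is 2.

2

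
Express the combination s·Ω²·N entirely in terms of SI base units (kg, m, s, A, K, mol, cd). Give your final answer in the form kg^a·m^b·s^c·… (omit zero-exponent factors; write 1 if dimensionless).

Ω = V/A (resistance = voltage per current),
    = kg·m²·s⁻³·A⁻².
So Ω² = kg²·m⁴·s⁻⁶·A⁻⁴.
N = kg·m/s² = kg·m·s⁻² (force = mass × acceleration).
Combining: s·Ω²·N = s · (kg²·m⁴·s⁻⁶·A⁻⁴) · (kg·m·s⁻²) = kg³·m⁵·s⁻⁷·A⁻⁴.

kg³·m⁵·s⁻⁷·A⁻⁴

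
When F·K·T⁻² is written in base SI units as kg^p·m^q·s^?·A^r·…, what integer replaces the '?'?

8

F = C/V (capacitance = charge per voltage),
    = A·s/(kg·m²·s⁻³·A⁻¹) (substituting C and V),
    = kg⁻¹·m⁻²·s⁴·A².
T = Wb/m² (flux density = flux per area),
    = kg·s⁻²·A⁻¹.
So T⁻² = kg⁻²·s⁴·A².
Combining: F·K·T⁻² = (kg⁻¹·m⁻²·s⁴·A²) · K · (kg⁻²·s⁴·A²) = kg⁻³·m⁻²·s⁸·A⁴·K.
The exponent of s is 8.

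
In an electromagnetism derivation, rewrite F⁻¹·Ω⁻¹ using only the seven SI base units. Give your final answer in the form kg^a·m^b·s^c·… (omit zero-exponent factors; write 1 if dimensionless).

s⁻¹

F = C/V (capacitance = charge per voltage),
    = A·s/(kg·m²·s⁻³·A⁻¹) (substituting C and V),
    = kg⁻¹·m⁻²·s⁴·A².
So F⁻¹ = kg·m²·s⁻⁴·A⁻².
Ω = V/A (resistance = voltage per current),
    = kg·m²·s⁻³·A⁻².
So Ω⁻¹ = kg⁻¹·m⁻²·s³·A².
Combining: F⁻¹·Ω⁻¹ = (kg·m²·s⁻⁴·A⁻²) · (kg⁻¹·m⁻²·s³·A²) = s⁻¹.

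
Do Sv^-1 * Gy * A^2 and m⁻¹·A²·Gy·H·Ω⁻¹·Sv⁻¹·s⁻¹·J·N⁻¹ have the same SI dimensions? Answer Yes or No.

Yes

Left side:
  Sv = m²·s⁻².
  So Sv⁻¹ = m⁻²·s².
  Gy = m²·s⁻².
  Combining: Sv⁻¹·Gy·A² = (m⁻²·s²) · (m²·s⁻²) · A² = A².
Right side:
  Gy = m²·s⁻².
  H = kg·m²·s⁻²·A⁻².
  Ω = kg·m²·s⁻³·A⁻².
  So Ω⁻¹ = kg⁻¹·m⁻²·s³·A².
  Sv = m²·s⁻².
  So Sv⁻¹ = m⁻²·s².
  J = kg·m²·s⁻².
  N = kg·m·s⁻².
  So N⁻¹ = kg⁻¹·m⁻¹·s².
  Combining: m⁻¹·A²·Gy·H·Ω⁻¹·Sv⁻¹·s⁻¹·J·N⁻¹ = m⁻¹ · A² · (m²·s⁻²) · (kg·m²·s⁻²·A⁻²) · (kg⁻¹·m⁻²·s³·A²) · (m⁻²·s²) · s⁻¹ · (kg·m²·s⁻²) · (kg⁻¹·m⁻¹·s²) = A².
Both reduce to A².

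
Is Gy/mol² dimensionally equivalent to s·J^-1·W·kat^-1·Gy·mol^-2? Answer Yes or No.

Left side:
  Gy = J/kg (absorbed dose = energy per mass),
      = m²·s⁻².
  Combining: mol⁻²·Gy = mol⁻² · (m²·s⁻²) = m²·s⁻²·mol⁻².
Right side:
  J = N·m (work = force × distance),
      = kg·m²·s⁻².
  So J⁻¹ = kg⁻¹·m⁻²·s².
  W = J/s (power = energy per time),
      = kg·m²·s⁻³.
  kat = mol/s = s⁻¹·mol (catalytic activity).
  So kat⁻¹ = s·mol⁻¹.
  Gy = J/kg (absorbed dose = energy per mass),
      = m²·s⁻².
  Combining: s·J⁻¹·W·kat⁻¹·Gy·mol⁻² = s · (kg⁻¹·m⁻²·s²) · (kg·m²·s⁻³) · (s·mol⁻¹) · (m²·s⁻²) · mol⁻² = m²·s⁻¹·mol⁻³.
Left is m²·s⁻²·mol⁻²; right is m²·s⁻¹·mol⁻³ — different.

No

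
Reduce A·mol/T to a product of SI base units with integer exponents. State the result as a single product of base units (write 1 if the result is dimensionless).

T = kg·s⁻²·A⁻¹.
So T⁻¹ = kg⁻¹·s²·A.
Combining: A·mol·T⁻¹ = A · mol · (kg⁻¹·s²·A) = kg⁻¹·s²·A²·mol.

kg⁻¹·s²·A²·mol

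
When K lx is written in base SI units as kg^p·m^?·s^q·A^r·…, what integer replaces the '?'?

lx = m⁻²·cd.
Combining: K·lx = K · (m⁻²·cd) = m⁻²·K·cd.
The exponent of m is -2.

-2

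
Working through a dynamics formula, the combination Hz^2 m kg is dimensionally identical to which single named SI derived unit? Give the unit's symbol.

N

Hz = 1/s = s⁻¹ (frequency is cycles per second).
So Hz² = s⁻².
Combining: Hz²·m·kg = s⁻² · m · kg = kg·m·s⁻².
kg·m·s⁻² is the base-SI form of the newton.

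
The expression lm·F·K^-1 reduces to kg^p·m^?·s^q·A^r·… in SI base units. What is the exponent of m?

lm = cd.
F = kg⁻¹·m⁻²·s⁴·A².
Combining: lm·F·K⁻¹ = cd · (kg⁻¹·m⁻²·s⁴·A²) · K⁻¹ = kg⁻¹·m⁻²·s⁴·A²·K⁻¹·cd.
The exponent of m is -2.

-2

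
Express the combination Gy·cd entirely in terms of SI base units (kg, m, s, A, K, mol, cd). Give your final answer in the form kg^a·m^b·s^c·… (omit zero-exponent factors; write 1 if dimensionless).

Gy = J/kg (absorbed dose = energy per mass),
    = m²·s⁻².
Combining: Gy·cd = (m²·s⁻²) · cd = m²·s⁻²·cd.

m²·s⁻²·cd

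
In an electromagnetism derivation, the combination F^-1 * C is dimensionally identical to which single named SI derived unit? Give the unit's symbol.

F = kg⁻¹·m⁻²·s⁴·A².
So F⁻¹ = kg·m²·s⁻⁴·A⁻².
C = s·A.
Combining: F⁻¹·C = (kg·m²·s⁻⁴·A⁻²) · (s·A) = kg·m²·s⁻³·A⁻¹.
kg·m²·s⁻³·A⁻¹ is the base-SI form of the volt.

V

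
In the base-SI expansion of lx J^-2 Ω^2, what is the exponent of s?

lx = lm/m² (illuminance = luminous flux per area),
    = m⁻²·cd.
J = N·m (work = force × distance),
    = kg·m²·s⁻².
So J⁻² = kg⁻²·m⁻⁴·s⁴.
Ω = V/A (resistance = voltage per current),
    = kg·m²·s⁻³·A⁻².
So Ω² = kg²·m⁴·s⁻⁶·A⁻⁴.
Combining: lx·J⁻²·Ω² = (m⁻²·cd) · (kg⁻²·m⁻⁴·s⁴) · (kg²·m⁴·s⁻⁶·A⁻⁴) = m⁻²·s⁻²·A⁻⁴·cd.
The exponent of s is -2.

-2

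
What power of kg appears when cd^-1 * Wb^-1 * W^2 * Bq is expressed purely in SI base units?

1

Wb = kg·m²·s⁻²·A⁻¹.
So Wb⁻¹ = kg⁻¹·m⁻²·s²·A.
W = kg·m²·s⁻³.
So W² = kg²·m⁴·s⁻⁶.
Bq = s⁻¹.
Combining: cd⁻¹·Wb⁻¹·W²·Bq = cd⁻¹ · (kg⁻¹·m⁻²·s²·A) · (kg²·m⁴·s⁻⁶) · s⁻¹ = kg·m²·s⁻⁵·A·cd⁻¹.
The exponent of kg is 1.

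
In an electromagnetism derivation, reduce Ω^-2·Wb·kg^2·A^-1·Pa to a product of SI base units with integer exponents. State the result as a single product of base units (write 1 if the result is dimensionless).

kg²·m⁻³·s²·A²

Ω = kg·m²·s⁻³·A⁻².
So Ω⁻² = kg⁻²·m⁻⁴·s⁶·A⁴.
Wb = kg·m²·s⁻²·A⁻¹.
Pa = kg·m⁻¹·s⁻².
Combining: Ω⁻²·Wb·kg²·A⁻¹·Pa = (kg⁻²·m⁻⁴·s⁶·A⁴) · (kg·m²·s⁻²·A⁻¹) · kg² · A⁻¹ · (kg·m⁻¹·s⁻²) = kg²·m⁻³·s²·A².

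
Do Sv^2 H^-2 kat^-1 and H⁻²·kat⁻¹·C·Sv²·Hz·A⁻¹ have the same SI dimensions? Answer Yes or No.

Yes

Left side:
  Sv = m²·s⁻².
  So Sv² = m⁴·s⁻⁴.
  H = kg·m²·s⁻²·A⁻².
  So H⁻² = kg⁻²·m⁻⁴·s⁴·A⁴.
  kat = s⁻¹·mol.
  So kat⁻¹ = s·mol⁻¹.
  Combining: Sv²·H⁻²·kat⁻¹ = (m⁴·s⁻⁴) · (kg⁻²·m⁻⁴·s⁴·A⁴) · (s·mol⁻¹) = kg⁻²·s·A⁴·mol⁻¹.
Right side:
  H = kg·m²·s⁻²·A⁻².
  So H⁻² = kg⁻²·m⁻⁴·s⁴·A⁴.
  kat = s⁻¹·mol.
  So kat⁻¹ = s·mol⁻¹.
  C = s·A.
  Sv = m²·s⁻².
  So Sv² = m⁴·s⁻⁴.
  Hz = s⁻¹.
  Combining: H⁻²·kat⁻¹·C·Sv²·Hz·A⁻¹ = (kg⁻²·m⁻⁴·s⁴·A⁴) · (s·mol⁻¹) · (s·A) · (m⁴·s⁻⁴) · s⁻¹ · A⁻¹ = kg⁻²·s·A⁴·mol⁻¹.
Both reduce to kg⁻²·s·A⁴·mol⁻¹.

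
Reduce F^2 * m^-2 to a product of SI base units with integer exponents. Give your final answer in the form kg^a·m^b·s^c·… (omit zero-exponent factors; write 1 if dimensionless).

kg⁻²·m⁻⁶·s⁸·A⁴

F = C/V (capacitance = charge per voltage),
    = A·s/(kg·m²·s⁻³·A⁻¹) (substituting C and V),
    = kg⁻¹·m⁻²·s⁴·A².
So F² = kg⁻²·m⁻⁴·s⁸·A⁴.
Combining: F²·m⁻² = (kg⁻²·m⁻⁴·s⁸·A⁴) · m⁻² = kg⁻²·m⁻⁶·s⁸·A⁴.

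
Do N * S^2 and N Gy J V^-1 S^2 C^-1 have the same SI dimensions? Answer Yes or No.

No

Left side:
  N = kg·m/s² = kg·m·s⁻² (force = mass × acceleration).
  S = 1/Ω (conductance is reciprocal resistance),
      = kg⁻¹·m⁻²·s³·A².
  So S² = kg⁻²·m⁻⁴·s⁶·A⁴.
  Combining: N·S² = (kg·m·s⁻²) · (kg⁻²·m⁻⁴·s⁶·A⁴) = kg⁻¹·m⁻³·s⁴·A⁴.
Right side:
  N = kg·m/s² = kg·m·s⁻² (force = mass × acceleration).
  Gy = J/kg (absorbed dose = energy per mass),
      = m²·s⁻².
  J = N·m (work = force × distance),
      = kg·m²·s⁻².
  V = W/A (potential = power per current),
      = kg·m²·s⁻³·A⁻¹.
  So V⁻¹ = kg⁻¹·m⁻²·s³·A.
  S = 1/Ω (conductance is reciprocal resistance),
      = kg⁻¹·m⁻²·s³·A².
  So S² = kg⁻²·m⁻⁴·s⁶·A⁴.
  C = A·s = s·A (charge = current × time).
  So C⁻¹ = s⁻¹·A⁻¹.
  Combining: N·Gy·J·V⁻¹·S²·C⁻¹ = (kg·m·s⁻²) · (m²·s⁻²) · (kg·m²·s⁻²) · (kg⁻¹·m⁻²·s³·A) · (kg⁻²·m⁻⁴·s⁶·A⁴) · (s⁻¹·A⁻¹) = kg⁻¹·m⁻¹·s²·A⁴.
Left is kg⁻¹·m⁻³·s⁴·A⁴; right is kg⁻¹·m⁻¹·s²·A⁴ — different.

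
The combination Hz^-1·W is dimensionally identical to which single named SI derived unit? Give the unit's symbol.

J

Hz = 1/s = s⁻¹ (frequency is cycles per second).
So Hz⁻¹ = s.
W = J/s (power = energy per time),
    = kg·m²·s⁻³.
Combining: Hz⁻¹·W = s · (kg·m²·s⁻³) = kg·m²·s⁻².
kg·m²·s⁻² is the base-SI form of the joule.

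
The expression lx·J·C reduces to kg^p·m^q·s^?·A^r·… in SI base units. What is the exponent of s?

lx = lm/m² (illuminance = luminous flux per area),
    = m⁻²·cd.
J = N·m (work = force × distance),
    = kg·m²·s⁻².
C = A·s = s·A (charge = current × time).
Combining: lx·J·C = (m⁻²·cd) · (kg·m²·s⁻²) · (s·A) = kg·s⁻¹·A·cd.
The exponent of s is -1.

-1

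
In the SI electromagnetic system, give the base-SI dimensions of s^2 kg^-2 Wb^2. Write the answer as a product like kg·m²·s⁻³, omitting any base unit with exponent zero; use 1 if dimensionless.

m⁴·s⁻²·A⁻²

Wb = V·s (flux: a volt is a weber per second),
    = kg·m²·s⁻²·A⁻¹.
So Wb² = kg²·m⁴·s⁻⁴·A⁻².
Combining: s²·kg⁻²·Wb² = s² · kg⁻² · (kg²·m⁴·s⁻⁴·A⁻²) = m⁴·s⁻²·A⁻².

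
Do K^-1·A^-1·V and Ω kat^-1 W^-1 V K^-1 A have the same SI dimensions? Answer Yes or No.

Left side:
  V = W/A (potential = power per current),
      = kg·m²·s⁻³·A⁻¹.
  Combining: K⁻¹·A⁻¹·V = K⁻¹ · A⁻¹ · (kg·m²·s⁻³·A⁻¹) = kg·m²·s⁻³·A⁻²·K⁻¹.
Right side:
  Ω = kg·m²·s⁻³·A⁻².
  kat = s⁻¹·mol.
  So kat⁻¹ = s·mol⁻¹.
  W = kg·m²·s⁻³.
  So W⁻¹ = kg⁻¹·m⁻²·s³.
  V = kg·m²·s⁻³·A⁻¹.
  Combining: Ω·kat⁻¹·W⁻¹·V·K⁻¹·A = (kg·m²·s⁻³·A⁻²) · (s·mol⁻¹) · (kg⁻¹·m⁻²·s³) · (kg·m²·s⁻³·A⁻¹) · K⁻¹ · A = kg·m²·s⁻²·A⁻²·K⁻¹·mol⁻¹.
Left is kg·m²·s⁻³·A⁻²·K⁻¹; right is kg·m²·s⁻²·A⁻²·K⁻¹·mol⁻¹ — different.

No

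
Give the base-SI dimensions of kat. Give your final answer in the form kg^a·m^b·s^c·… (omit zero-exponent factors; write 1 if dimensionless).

s⁻¹·mol

kat = s⁻¹·mol.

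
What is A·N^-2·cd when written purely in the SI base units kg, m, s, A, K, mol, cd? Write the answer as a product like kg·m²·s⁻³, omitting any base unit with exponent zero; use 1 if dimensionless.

kg⁻²·m⁻²·s⁴·A·cd

N = kg·m/s² = kg·m·s⁻² (force = mass × acceleration).
So N⁻² = kg⁻²·m⁻²·s⁴.
Combining: A·N⁻²·cd = A · (kg⁻²·m⁻²·s⁴) · cd = kg⁻²·m⁻²·s⁴·A·cd.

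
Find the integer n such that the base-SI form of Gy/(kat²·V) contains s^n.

Gy = J/kg (absorbed dose = energy per mass),
    = m²·s⁻².
kat = mol/s = s⁻¹·mol (catalytic activity).
So kat⁻² = s²·mol⁻².
V = W/A (potential = power per current),
    = kg·m²·s⁻³·A⁻¹.
So V⁻¹ = kg⁻¹·m⁻²·s³·A.
Combining: Gy·kat⁻²·V⁻¹ = (m²·s⁻²) · (s²·mol⁻²) · (kg⁻¹·m⁻²·s³·A) = kg⁻¹·s³·A·mol⁻².
The exponent of s is 3.

3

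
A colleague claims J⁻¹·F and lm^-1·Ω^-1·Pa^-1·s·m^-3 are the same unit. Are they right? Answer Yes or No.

Left side:
  J = N·m (work = force × distance),
      = kg·m²·s⁻².
  So J⁻¹ = kg⁻¹·m⁻²·s².
  F = C/V (capacitance = charge per voltage),
      = A·s/(kg·m²·s⁻³·A⁻¹) (substituting C and V),
      = kg⁻¹·m⁻²·s⁴·A².
  Combining: J⁻¹·F = (kg⁻¹·m⁻²·s²) · (kg⁻¹·m⁻²·s⁴·A²) = kg⁻²·m⁻⁴·s⁶·A².
Right side:
  lm = cd.
  So lm⁻¹ = cd⁻¹.
  Ω = kg·m²·s⁻³·A⁻².
  So Ω⁻¹ = kg⁻¹·m⁻²·s³·A².
  Pa = kg·m⁻¹·s⁻².
  So Pa⁻¹ = kg⁻¹·m·s².
  Combining: lm⁻¹·Ω⁻¹·Pa⁻¹·s·m⁻³ = cd⁻¹ · (kg⁻¹·m⁻²·s³·A²) · (kg⁻¹·m·s²) · s · m⁻³ = kg⁻²·m⁻⁴·s⁶·A²·cd⁻¹.
Left is kg⁻²·m⁻⁴·s⁶·A²; right is kg⁻²·m⁻⁴·s⁶·A²·cd⁻¹ — different.

No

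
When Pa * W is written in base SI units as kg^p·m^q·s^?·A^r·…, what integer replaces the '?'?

Pa = kg·m⁻¹·s⁻².
W = kg·m²·s⁻³.
Combining: Pa·W = (kg·m⁻¹·s⁻²) · (kg·m²·s⁻³) = kg²·m·s⁻⁵.
The exponent of s is -5.

-5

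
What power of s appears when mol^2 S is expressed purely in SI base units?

3

S = kg⁻¹·m⁻²·s³·A².
Combining: mol²·S = mol² · (kg⁻¹·m⁻²·s³·A²) = kg⁻¹·m⁻²·s³·A²·mol².
The exponent of s is 3.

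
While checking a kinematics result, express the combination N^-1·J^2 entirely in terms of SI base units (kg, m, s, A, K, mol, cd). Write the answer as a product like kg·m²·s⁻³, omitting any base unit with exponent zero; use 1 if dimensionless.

kg·m³·s⁻²

N = kg·m·s⁻².
So N⁻¹ = kg⁻¹·m⁻¹·s².
J = kg·m²·s⁻².
So J² = kg²·m⁴·s⁻⁴.
Combining: N⁻¹·J² = (kg⁻¹·m⁻¹·s²) · (kg²·m⁴·s⁻⁴) = kg·m³·s⁻².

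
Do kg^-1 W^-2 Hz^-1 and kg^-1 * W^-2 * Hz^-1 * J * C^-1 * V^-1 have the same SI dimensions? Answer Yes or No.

Left side:
  W = kg·m²·s⁻³.
  So W⁻² = kg⁻²·m⁻⁴·s⁶.
  Hz = s⁻¹.
  So Hz⁻¹ = s.
  Combining: kg⁻¹·W⁻²·Hz⁻¹ = kg⁻¹ · (kg⁻²·m⁻⁴·s⁶) · s = kg⁻³·m⁻⁴·s⁷.
Right side:
  W = kg·m²·s⁻³.
  So W⁻² = kg⁻²·m⁻⁴·s⁶.
  Hz = s⁻¹.
  So Hz⁻¹ = s.
  J = kg·m²·s⁻².
  C = s·A.
  So C⁻¹ = s⁻¹·A⁻¹.
  V = kg·m²·s⁻³·A⁻¹.
  So V⁻¹ = kg⁻¹·m⁻²·s³·A.
  Combining: kg⁻¹·W⁻²·Hz⁻¹·J·C⁻¹·V⁻¹ = kg⁻¹ · (kg⁻²·m⁻⁴·s⁶) · s · (kg·m²·s⁻²) · (s⁻¹·A⁻¹) · (kg⁻¹·m⁻²·s³·A) = kg⁻³·m⁻⁴·s⁷.
Both reduce to kg⁻³·m⁻⁴·s⁷.

Yes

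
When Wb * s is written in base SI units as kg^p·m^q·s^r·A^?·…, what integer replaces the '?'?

-1

Wb = kg·m²·s⁻²·A⁻¹.
Combining: Wb·s = (kg·m²·s⁻²·A⁻¹) · s = kg·m²·s⁻¹·A⁻¹.
The exponent of A is -1.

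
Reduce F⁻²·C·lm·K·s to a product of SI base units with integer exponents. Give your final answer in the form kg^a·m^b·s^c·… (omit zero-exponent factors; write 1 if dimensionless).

kg²·m⁴·s⁻⁶·A⁻³·K·cd

F = C/V (capacitance = charge per voltage),
    = A·s/(kg·m²·s⁻³·A⁻¹) (substituting C and V),
    = kg⁻¹·m⁻²·s⁴·A².
So F⁻² = kg²·m⁴·s⁻⁸·A⁻⁴.
C = A·s = s·A (charge = current × time).
lm = cd·sr = cd (luminous flux; sr is dimensionless).
Combining: F⁻²·C·lm·K·s = (kg²·m⁴·s⁻⁸·A⁻⁴) · (s·A) · cd · K · s = kg²·m⁴·s⁻⁶·A⁻³·K·cd.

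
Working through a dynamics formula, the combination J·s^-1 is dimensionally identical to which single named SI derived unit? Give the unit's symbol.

W

J = N·m (work = force × distance),
    = kg·m²·s⁻².
Combining: J·s⁻¹ = (kg·m²·s⁻²) · s⁻¹ = kg·m²·s⁻³.
kg·m²·s⁻³ is the base-SI form of the watt.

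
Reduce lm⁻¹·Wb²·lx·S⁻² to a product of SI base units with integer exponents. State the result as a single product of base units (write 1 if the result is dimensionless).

lm = cd·sr = cd (luminous flux; sr is dimensionless).
So lm⁻¹ = cd⁻¹.
Wb = V·s (flux: a volt is a weber per second),
    = kg·m²·s⁻²·A⁻¹.
So Wb² = kg²·m⁴·s⁻⁴·A⁻².
lx = lm/m² (illuminance = luminous flux per area),
    = m⁻²·cd.
S = 1/Ω (conductance is reciprocal resistance),
    = kg⁻¹·m⁻²·s³·A².
So S⁻² = kg²·m⁴·s⁻⁶·A⁻⁴.
Combining: lm⁻¹·Wb²·lx·S⁻² = cd⁻¹ · (kg²·m⁴·s⁻⁴·A⁻²) · (m⁻²·cd) · (kg²·m⁴·s⁻⁶·A⁻⁴) = kg⁴·m⁶·s⁻¹⁰·A⁻⁶.

kg⁴·m⁶·s⁻¹⁰·A⁻⁶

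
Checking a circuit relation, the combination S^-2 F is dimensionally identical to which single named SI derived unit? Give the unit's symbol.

H

S = 1/Ω (conductance is reciprocal resistance),
    = kg⁻¹·m⁻²·s³·A².
So S⁻² = kg²·m⁴·s⁻⁶·A⁻⁴.
F = C/V (capacitance = charge per voltage),
    = A·s/(kg·m²·s⁻³·A⁻¹) (substituting C and V),
    = kg⁻¹·m⁻²·s⁴·A².
Combining: S⁻²·F = (kg²·m⁴·s⁻⁶·A⁻⁴) · (kg⁻¹·m⁻²·s⁴·A²) = kg·m²·s⁻²·A⁻².
kg·m²·s⁻²·A⁻² is the base-SI form of the henry.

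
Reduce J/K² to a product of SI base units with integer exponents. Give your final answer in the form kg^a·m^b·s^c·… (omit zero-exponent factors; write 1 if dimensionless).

J = N·m (work = force × distance),
    = kg·m²·s⁻².
Combining: K⁻²·J = K⁻² · (kg·m²·s⁻²) = kg·m²·s⁻²·K⁻².

kg·m²·s⁻²·K⁻²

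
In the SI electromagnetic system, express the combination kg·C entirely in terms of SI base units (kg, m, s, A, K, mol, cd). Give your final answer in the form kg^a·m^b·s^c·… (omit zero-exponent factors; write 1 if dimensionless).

C = A·s = s·A (charge = current × time).
Combining: kg·C = kg · (s·A) = kg·s·A.

kg·s·A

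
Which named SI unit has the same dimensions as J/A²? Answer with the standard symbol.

H

J = N·m (work = force × distance),
    = kg·m²·s⁻².
Combining: J·A⁻² = (kg·m²·s⁻²) · A⁻² = kg·m²·s⁻²·A⁻².
kg·m²·s⁻²·A⁻² is the base-SI form of the henry.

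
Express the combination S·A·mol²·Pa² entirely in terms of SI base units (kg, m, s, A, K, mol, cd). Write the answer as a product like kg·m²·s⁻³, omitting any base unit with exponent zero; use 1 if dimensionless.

S = kg⁻¹·m⁻²·s³·A².
Pa = kg·m⁻¹·s⁻².
So Pa² = kg²·m⁻²·s⁻⁴.
Combining: S·A·mol²·Pa² = (kg⁻¹·m⁻²·s³·A²) · A · mol² · (kg²·m⁻²·s⁻⁴) = kg·m⁻⁴·s⁻¹·A³·mol².

kg·m⁻⁴·s⁻¹·A³·mol²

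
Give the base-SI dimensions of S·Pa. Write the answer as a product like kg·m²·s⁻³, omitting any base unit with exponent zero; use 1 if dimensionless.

S = 1/Ω (conductance is reciprocal resistance),
    = kg⁻¹·m⁻²·s³·A².
Pa = N/m² (pressure = force per area),
    = kg·m⁻¹·s⁻².
Combining: S·Pa = (kg⁻¹·m⁻²·s³·A²) · (kg·m⁻¹·s⁻²) = m⁻³·s·A².

m⁻³·s·A²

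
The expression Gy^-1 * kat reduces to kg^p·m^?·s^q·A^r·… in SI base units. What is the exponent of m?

Gy = J/kg (absorbed dose = energy per mass),
    = m²·s⁻².
So Gy⁻¹ = m⁻²·s².
kat = mol/s = s⁻¹·mol (catalytic activity).
Combining: Gy⁻¹·kat = (m⁻²·s²) · (s⁻¹·mol) = m⁻²·s·mol.
The exponent of m is -2.

-2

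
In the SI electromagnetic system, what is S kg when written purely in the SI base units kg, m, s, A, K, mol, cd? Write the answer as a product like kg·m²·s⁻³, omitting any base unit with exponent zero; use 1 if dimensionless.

S = kg⁻¹·m⁻²·s³·A².
Combining: S·kg = (kg⁻¹·m⁻²·s³·A²) · kg = m⁻²·s³·A².

m⁻²·s³·A²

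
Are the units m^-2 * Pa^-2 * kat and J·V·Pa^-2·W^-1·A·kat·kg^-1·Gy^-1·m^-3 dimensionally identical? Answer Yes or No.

No

Left side:
  Pa = N/m² (pressure = force per area),
      = kg·m⁻¹·s⁻².
  So Pa⁻² = kg⁻²·m²·s⁴.
  kat = mol/s = s⁻¹·mol (catalytic activity).
  Combining: m⁻²·Pa⁻²·kat = m⁻² · (kg⁻²·m²·s⁴) · (s⁻¹·mol) = kg⁻²·s³·mol.
Right side:
  J = N·m (work = force × distance),
      = kg·m²·s⁻².
  V = W/A (potential = power per current),
      = kg·m²·s⁻³·A⁻¹.
  Pa = N/m² (pressure = force per area),
      = kg·m⁻¹·s⁻².
  So Pa⁻² = kg⁻²·m²·s⁴.
  W = J/s (power = energy per time),
      = kg·m²·s⁻³.
  So W⁻¹ = kg⁻¹·m⁻²·s³.
  kat = mol/s = s⁻¹·mol (catalytic activity).
  Gy = J/kg (absorbed dose = energy per mass),
      = m²·s⁻².
  So Gy⁻¹ = m⁻²·s².
  Combining: J·V·Pa⁻²·W⁻¹·A·kat·kg⁻¹·Gy⁻¹·m⁻³ = (kg·m²·s⁻²) · (kg·m²·s⁻³·A⁻¹) · (kg⁻²·m²·s⁴) · (kg⁻¹·m⁻²·s³) · A · (s⁻¹·mol) · kg⁻¹ · (m⁻²·s²) · m⁻³ = kg⁻²·m⁻¹·s³·mol.
Left is kg⁻²·s³·mol; right is kg⁻²·m⁻¹·s³·mol — different.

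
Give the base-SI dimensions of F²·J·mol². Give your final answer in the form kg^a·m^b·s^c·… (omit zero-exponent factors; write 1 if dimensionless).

kg⁻¹·m⁻²·s⁶·A⁴·mol²

F = C/V (capacitance = charge per voltage),
    = A·s/(kg·m²·s⁻³·A⁻¹) (substituting C and V),
    = kg⁻¹·m⁻²·s⁴·A².
So F² = kg⁻²·m⁻⁴·s⁸·A⁴.
J = N·m (work = force × distance),
    = kg·m²·s⁻².
Combining: F²·J·mol² = (kg⁻²·m⁻⁴·s⁸·A⁴) · (kg·m²·s⁻²) · mol² = kg⁻¹·m⁻²·s⁶·A⁴·mol².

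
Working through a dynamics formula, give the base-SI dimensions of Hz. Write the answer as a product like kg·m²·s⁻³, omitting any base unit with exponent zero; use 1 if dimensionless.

Hz = 1/s = s⁻¹ (frequency is cycles per second).

s⁻¹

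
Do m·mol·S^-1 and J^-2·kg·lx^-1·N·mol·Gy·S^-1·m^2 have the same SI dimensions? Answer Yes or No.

No

Left side:
  S = kg⁻¹·m⁻²·s³·A².
  So S⁻¹ = kg·m²·s⁻³·A⁻².
  Combining: m·mol·S⁻¹ = m · mol · (kg·m²·s⁻³·A⁻²) = kg·m³·s⁻³·A⁻²·mol.
Right side:
  J = kg·m²·s⁻².
  So J⁻² = kg⁻²·m⁻⁴·s⁴.
  lx = m⁻²·cd.
  So lx⁻¹ = m²·cd⁻¹.
  N = kg·m·s⁻².
  Gy = m²·s⁻².
  S = kg⁻¹·m⁻²·s³·A².
  So S⁻¹ = kg·m²·s⁻³·A⁻².
  Combining: J⁻²·kg·lx⁻¹·N·mol·Gy·S⁻¹·m² = (kg⁻²·m⁻⁴·s⁴) · kg · (m²·cd⁻¹) · (kg·m·s⁻²) · mol · (m²·s⁻²) · (kg·m²·s⁻³·A⁻²) · m² = kg·m⁵·s⁻³·A⁻²·mol·cd⁻¹.
Left is kg·m³·s⁻³·A⁻²·mol; right is kg·m⁵·s⁻³·A⁻²·mol·cd⁻¹ — different.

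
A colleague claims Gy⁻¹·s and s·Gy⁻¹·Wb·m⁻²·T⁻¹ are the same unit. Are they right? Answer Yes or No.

Yes

Left side:
  Gy = J/kg (absorbed dose = energy per mass),
      = m²·s⁻².
  So Gy⁻¹ = m⁻²·s².
  Combining: Gy⁻¹·s = (m⁻²·s²) · s = m⁻²·s³.
Right side:
  Gy = J/kg (absorbed dose = energy per mass),
      = m²·s⁻².
  So Gy⁻¹ = m⁻²·s².
  Wb = V·s (flux: a volt is a weber per second),
      = kg·m²·s⁻²·A⁻¹.
  T = Wb/m² (flux density = flux per area),
      = kg·s⁻²·A⁻¹.
  So T⁻¹ = kg⁻¹·s²·A.
  Combining: s·Gy⁻¹·Wb·m⁻²·T⁻¹ = s · (m⁻²·s²) · (kg·m²·s⁻²·A⁻¹) · m⁻² · (kg⁻¹·s²·A) = m⁻²·s³.
Both reduce to m⁻²·s³.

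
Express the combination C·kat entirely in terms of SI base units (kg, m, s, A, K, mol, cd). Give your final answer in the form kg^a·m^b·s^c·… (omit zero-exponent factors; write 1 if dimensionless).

C = A·s = s·A (charge = current × time).
kat = mol/s = s⁻¹·mol (catalytic activity).
Combining: C·kat = (s·A) · (s⁻¹·mol) = A·mol.

A·mol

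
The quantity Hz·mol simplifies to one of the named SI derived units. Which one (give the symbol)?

kat

Hz = s⁻¹.
Combining: Hz·mol = s⁻¹ · mol = s⁻¹·mol.
s⁻¹·mol is the base-SI form of the katal.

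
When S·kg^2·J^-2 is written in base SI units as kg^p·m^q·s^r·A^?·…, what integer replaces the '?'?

S = 1/Ω (conductance is reciprocal resistance),
    = kg⁻¹·m⁻²·s³·A².
J = N·m (work = force × distance),
    = kg·m²·s⁻².
So J⁻² = kg⁻²·m⁻⁴·s⁴.
Combining: S·kg²·J⁻² = (kg⁻¹·m⁻²·s³·A²) · kg² · (kg⁻²·m⁻⁴·s⁴) = kg⁻¹·m⁻⁶·s⁷·A².
The exponent of A is 2.

2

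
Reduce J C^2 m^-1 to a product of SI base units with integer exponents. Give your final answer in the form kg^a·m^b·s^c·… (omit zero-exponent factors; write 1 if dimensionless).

J = kg·m²·s⁻².
C = s·A.
So C² = s²·A².
Combining: J·C²·m⁻¹ = (kg·m²·s⁻²) · (s²·A²) · m⁻¹ = kg·m·A².

kg·m·A²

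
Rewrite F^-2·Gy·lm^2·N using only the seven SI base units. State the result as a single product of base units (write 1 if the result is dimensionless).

F = kg⁻¹·m⁻²·s⁴·A².
So F⁻² = kg²·m⁴·s⁻⁸·A⁻⁴.
Gy = m²·s⁻².
lm = cd.
So lm² = cd².
N = kg·m·s⁻².
Combining: F⁻²·Gy·lm²·N = (kg²·m⁴·s⁻⁸·A⁻⁴) · (m²·s⁻²) · cd² · (kg·m·s⁻²) = kg³·m⁷·s⁻¹²·A⁻⁴·cd².

kg³·m⁷·s⁻¹²·A⁻⁴·cd²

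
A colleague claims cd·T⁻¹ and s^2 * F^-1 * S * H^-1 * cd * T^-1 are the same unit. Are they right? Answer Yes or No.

No

Left side:
  T = Wb/m² (flux density = flux per area),
      = kg·s⁻²·A⁻¹.
  So T⁻¹ = kg⁻¹·s²·A.
  Combining: cd·T⁻¹ = cd · (kg⁻¹·s²·A) = kg⁻¹·s²·A·cd.
Right side:
  F = C/V (capacitance = charge per voltage),
      = A·s/(kg·m²·s⁻³·A⁻¹) (substituting C and V),
      = kg⁻¹·m⁻²·s⁴·A².
  So F⁻¹ = kg·m²·s⁻⁴·A⁻².
  S = 1/Ω (conductance is reciprocal resistance),
      = kg⁻¹·m⁻²·s³·A².
  H = Wb/A (inductance = flux per current),
      = kg·m²·s⁻²·A⁻².
  So H⁻¹ = kg⁻¹·m⁻²·s²·A².
  T = Wb/m² (flux density = flux per area),
      = kg·s⁻²·A⁻¹.
  So T⁻¹ = kg⁻¹·s²·A.
  Combining: s²·F⁻¹·S·H⁻¹·cd·T⁻¹ = s² · (kg·m²·s⁻⁴·A⁻²) · (kg⁻¹·m⁻²·s³·A²) · (kg⁻¹·m⁻²·s²·A²) · cd · (kg⁻¹·s²·A) = kg⁻²·m⁻²·s⁵·A³·cd.
Left is kg⁻¹·s²·A·cd; right is kg⁻²·m⁻²·s⁵·A³·cd — different.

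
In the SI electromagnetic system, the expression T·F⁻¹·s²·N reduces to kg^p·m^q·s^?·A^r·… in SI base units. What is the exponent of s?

T = kg·s⁻²·A⁻¹.
F = kg⁻¹·m⁻²·s⁴·A².
So F⁻¹ = kg·m²·s⁻⁴·A⁻².
N = kg·m·s⁻².
Combining: T·F⁻¹·s²·N = (kg·s⁻²·A⁻¹) · (kg·m²·s⁻⁴·A⁻²) · s² · (kg·m·s⁻²) = kg³·m³·s⁻⁶·A⁻³.
The exponent of s is -6.

-6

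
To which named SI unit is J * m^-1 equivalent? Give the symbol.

N

J = N·m (work = force × distance),
    = kg·m²·s⁻².
Combining: J·m⁻¹ = (kg·m²·s⁻²) · m⁻¹ = kg·m·s⁻².
kg·m·s⁻² is the base-SI form of the newton.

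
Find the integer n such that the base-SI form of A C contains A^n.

2

C = A·s = s·A (charge = current × time).
Combining: A·C = A · (s·A) = s·A².
The exponent of A is 2.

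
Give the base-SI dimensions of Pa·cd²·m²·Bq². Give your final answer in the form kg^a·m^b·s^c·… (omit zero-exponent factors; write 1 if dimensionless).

Pa = N/m² (pressure = force per area),
    = kg·m⁻¹·s⁻².
Bq = 1/s = s⁻¹ (activity is decays per second).
So Bq² = s⁻².
Combining: Pa·cd²·m²·Bq² = (kg·m⁻¹·s⁻²) · cd² · m² · s⁻² = kg·m·s⁻⁴·cd².

kg·m·s⁻⁴·cd²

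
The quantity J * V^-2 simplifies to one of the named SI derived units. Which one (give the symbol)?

F

J = N·m (work = force × distance),
    = kg·m²·s⁻².
V = W/A (potential = power per current),
    = kg·m²·s⁻³·A⁻¹.
So V⁻² = kg⁻²·m⁻⁴·s⁶·A².
Combining: J·V⁻² = (kg·m²·s⁻²) · (kg⁻²·m⁻⁴·s⁶·A²) = kg⁻¹·m⁻²·s⁴·A².
kg⁻¹·m⁻²·s⁴·A² is the base-SI form of the farad.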